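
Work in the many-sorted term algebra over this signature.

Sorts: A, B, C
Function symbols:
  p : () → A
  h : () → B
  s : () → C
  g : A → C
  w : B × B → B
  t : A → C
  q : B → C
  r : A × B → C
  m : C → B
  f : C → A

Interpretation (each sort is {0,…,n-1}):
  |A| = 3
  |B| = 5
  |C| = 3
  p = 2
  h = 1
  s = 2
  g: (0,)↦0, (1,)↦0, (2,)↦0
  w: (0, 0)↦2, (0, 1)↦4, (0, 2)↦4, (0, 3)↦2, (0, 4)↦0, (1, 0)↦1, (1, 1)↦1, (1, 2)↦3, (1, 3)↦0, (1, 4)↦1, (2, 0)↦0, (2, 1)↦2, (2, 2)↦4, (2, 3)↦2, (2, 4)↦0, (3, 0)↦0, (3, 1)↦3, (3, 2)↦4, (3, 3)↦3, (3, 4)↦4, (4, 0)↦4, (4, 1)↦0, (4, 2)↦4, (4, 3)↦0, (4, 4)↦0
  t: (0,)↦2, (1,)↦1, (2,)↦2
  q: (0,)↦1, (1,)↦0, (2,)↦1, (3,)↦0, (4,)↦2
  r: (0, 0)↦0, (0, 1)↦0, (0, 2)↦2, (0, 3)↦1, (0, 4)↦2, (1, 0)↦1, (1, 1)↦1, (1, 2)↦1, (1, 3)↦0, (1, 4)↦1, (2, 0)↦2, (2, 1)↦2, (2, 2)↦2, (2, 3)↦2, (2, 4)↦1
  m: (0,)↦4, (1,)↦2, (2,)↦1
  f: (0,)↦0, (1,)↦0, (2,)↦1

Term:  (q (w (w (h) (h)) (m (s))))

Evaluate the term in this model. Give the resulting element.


  h = 1
  h = 1
  (w (h) (h)) = w(1, 1) = 1
  s = 2
  (m (s)) = m(2,) = 1
  (w (w (h) (h)) (m (s))) = w(1, 1) = 1
  (q (w (w (h) (h)) (m (s)))) = q(1,) = 0

value = 0


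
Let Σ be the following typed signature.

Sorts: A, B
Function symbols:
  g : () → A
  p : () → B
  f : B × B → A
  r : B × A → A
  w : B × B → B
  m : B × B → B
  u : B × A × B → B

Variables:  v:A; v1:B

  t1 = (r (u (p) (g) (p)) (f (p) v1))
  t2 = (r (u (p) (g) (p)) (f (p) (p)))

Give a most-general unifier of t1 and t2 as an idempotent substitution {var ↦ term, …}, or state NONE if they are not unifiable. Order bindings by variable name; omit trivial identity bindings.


{v1 ↦ (p)}


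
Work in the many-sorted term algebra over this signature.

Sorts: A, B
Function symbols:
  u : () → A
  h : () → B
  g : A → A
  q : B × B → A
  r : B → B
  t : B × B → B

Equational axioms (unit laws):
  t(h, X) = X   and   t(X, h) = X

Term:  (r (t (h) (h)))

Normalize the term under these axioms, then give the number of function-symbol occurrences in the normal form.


1. (r (t (h) (h)))  →  (r (h))
normal form: (r (h))

size = 2


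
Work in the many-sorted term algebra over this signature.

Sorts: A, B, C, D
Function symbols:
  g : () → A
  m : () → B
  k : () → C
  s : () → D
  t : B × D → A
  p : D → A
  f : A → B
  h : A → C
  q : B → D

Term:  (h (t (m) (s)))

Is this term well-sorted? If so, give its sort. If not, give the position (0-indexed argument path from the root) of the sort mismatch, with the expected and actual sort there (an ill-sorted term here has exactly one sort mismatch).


    (m) : B
    (s) : D
  (t (m) (s)) : A
(h (t (m) (s))) : C

well-sorted; sort = C


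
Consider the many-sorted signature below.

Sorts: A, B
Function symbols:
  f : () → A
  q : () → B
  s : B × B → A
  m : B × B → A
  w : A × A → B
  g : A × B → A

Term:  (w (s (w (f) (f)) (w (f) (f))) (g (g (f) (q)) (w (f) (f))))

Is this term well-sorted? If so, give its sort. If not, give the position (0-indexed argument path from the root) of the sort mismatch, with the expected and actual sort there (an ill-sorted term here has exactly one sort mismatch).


well-sorted; sort = B

      (f) : A
      (f) : A
    (w (f) (f)) : B
      (f) : A
      (f) : A
    (w (f) (f)) : B
  (s (w (f) (f)) (w (f) (f))) : A
      (f) : A
      (q) : B
    (g (f) (q)) : A
      (f) : A
      (f) : A
    (w (f) (f)) : B
  (g (g (f) (q)) (w (f) (f))) : A
(w (s (w (f) (f)) (w (f) (f))) (g (g (f) (q)) (w (f) (f)))) : B


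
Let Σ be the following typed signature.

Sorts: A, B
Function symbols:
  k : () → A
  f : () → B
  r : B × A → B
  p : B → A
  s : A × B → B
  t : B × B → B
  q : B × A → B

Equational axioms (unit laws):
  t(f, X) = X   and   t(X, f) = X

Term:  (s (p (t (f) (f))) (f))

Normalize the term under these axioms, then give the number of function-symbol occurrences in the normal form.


size = 4

1. (s (p (t (f) (f))) (f))  →  (s (p (f)) (f))
normal form: (s (p (f)) (f))


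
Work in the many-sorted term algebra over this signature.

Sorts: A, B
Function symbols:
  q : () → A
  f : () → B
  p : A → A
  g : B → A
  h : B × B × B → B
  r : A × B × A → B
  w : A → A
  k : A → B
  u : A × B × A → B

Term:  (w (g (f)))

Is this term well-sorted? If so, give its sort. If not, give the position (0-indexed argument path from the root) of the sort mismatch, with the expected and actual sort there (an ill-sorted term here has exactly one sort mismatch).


    (f) : B
  (g (f)) : A
(w (g (f))) : A

well-sorted; sort = A


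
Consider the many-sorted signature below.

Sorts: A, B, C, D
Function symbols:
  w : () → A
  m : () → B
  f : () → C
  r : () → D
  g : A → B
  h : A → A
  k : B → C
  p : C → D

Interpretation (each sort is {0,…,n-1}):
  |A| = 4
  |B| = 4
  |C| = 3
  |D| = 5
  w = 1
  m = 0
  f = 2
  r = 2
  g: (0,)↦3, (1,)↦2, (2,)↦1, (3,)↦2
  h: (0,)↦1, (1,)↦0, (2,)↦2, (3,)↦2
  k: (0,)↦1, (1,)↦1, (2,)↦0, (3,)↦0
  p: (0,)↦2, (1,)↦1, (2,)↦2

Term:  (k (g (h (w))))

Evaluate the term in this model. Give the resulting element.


  w = 1
  (h (w)) = h(1,) = 0
  (g (h (w))) = g(0,) = 3
  (k (g (h (w)))) = k(3,) = 0

value = 0


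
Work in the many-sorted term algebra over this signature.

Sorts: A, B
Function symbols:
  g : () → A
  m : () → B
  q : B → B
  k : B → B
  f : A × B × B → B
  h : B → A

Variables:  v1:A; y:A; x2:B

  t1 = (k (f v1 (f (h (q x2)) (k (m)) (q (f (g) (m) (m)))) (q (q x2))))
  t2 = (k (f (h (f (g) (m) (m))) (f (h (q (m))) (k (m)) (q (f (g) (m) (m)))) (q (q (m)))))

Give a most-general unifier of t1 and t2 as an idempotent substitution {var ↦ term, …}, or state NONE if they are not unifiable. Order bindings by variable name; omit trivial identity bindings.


{v1 ↦ (h (f (g) (m) (m))), x2 ↦ (m)}


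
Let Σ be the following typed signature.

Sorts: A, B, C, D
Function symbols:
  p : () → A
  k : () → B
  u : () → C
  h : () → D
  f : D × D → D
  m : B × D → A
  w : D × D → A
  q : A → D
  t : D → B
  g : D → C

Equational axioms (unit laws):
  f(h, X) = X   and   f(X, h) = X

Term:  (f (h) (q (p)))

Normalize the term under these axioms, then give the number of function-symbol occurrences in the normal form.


size = 2

1. (f (h) (q (p)))  →  (q (p))
normal form: (q (p))


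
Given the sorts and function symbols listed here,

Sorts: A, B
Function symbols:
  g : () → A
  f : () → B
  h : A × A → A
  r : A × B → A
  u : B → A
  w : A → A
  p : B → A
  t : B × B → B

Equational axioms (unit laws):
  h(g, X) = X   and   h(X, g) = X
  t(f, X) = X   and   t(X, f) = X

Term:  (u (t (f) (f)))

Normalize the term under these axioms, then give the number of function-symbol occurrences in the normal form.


1. (u (t (f) (f)))  →  (u (f))
normal form: (u (f))

size = 2


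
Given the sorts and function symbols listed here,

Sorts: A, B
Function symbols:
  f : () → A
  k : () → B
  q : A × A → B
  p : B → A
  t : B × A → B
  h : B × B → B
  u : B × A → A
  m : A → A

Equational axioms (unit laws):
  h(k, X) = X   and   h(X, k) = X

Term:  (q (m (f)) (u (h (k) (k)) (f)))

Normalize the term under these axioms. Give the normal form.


normal form = (q (m (f)) (u (k) (f)))

1. (q (m (f)) (u (h (k) (k)) (f)))  →  (q (m (f)) (u (k) (f)))


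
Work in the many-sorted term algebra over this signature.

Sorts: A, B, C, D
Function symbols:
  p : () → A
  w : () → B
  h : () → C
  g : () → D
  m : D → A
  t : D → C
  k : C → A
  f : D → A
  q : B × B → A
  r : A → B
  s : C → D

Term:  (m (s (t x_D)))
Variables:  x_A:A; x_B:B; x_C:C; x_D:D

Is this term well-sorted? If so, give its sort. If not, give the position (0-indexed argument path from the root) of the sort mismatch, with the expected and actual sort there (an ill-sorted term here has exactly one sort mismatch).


      x_D : D
    (t x_D) : C
  (s (t x_D)) : D
(m (s (t x_D))) : A

well-sorted; sort = A


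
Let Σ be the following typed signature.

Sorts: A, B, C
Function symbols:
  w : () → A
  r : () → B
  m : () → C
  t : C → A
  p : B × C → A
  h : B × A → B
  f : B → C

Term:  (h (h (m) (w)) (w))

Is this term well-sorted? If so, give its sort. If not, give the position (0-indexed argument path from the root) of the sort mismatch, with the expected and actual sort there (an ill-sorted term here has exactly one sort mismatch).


    (m) : C
    (w) : A
  (h (m) (w)) : ✗ arg 0 at [0, 0] has sort C, expected B
  (w) : A

ill-sorted at position [0, 0]: expected B, got C


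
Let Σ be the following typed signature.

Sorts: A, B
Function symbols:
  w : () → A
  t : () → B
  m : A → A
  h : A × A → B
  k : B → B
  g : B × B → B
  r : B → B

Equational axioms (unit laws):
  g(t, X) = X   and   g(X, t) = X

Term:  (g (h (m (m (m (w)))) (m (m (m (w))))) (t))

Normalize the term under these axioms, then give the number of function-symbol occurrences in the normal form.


size = 9

1. (g (h (m (m (m (w)))) (m (m (m (w))))) (t))  →  (h (m (m (m (w)))) (m (m (m (w)))))
normal form: (h (m (m (m (w)))) (m (m (m (w)))))


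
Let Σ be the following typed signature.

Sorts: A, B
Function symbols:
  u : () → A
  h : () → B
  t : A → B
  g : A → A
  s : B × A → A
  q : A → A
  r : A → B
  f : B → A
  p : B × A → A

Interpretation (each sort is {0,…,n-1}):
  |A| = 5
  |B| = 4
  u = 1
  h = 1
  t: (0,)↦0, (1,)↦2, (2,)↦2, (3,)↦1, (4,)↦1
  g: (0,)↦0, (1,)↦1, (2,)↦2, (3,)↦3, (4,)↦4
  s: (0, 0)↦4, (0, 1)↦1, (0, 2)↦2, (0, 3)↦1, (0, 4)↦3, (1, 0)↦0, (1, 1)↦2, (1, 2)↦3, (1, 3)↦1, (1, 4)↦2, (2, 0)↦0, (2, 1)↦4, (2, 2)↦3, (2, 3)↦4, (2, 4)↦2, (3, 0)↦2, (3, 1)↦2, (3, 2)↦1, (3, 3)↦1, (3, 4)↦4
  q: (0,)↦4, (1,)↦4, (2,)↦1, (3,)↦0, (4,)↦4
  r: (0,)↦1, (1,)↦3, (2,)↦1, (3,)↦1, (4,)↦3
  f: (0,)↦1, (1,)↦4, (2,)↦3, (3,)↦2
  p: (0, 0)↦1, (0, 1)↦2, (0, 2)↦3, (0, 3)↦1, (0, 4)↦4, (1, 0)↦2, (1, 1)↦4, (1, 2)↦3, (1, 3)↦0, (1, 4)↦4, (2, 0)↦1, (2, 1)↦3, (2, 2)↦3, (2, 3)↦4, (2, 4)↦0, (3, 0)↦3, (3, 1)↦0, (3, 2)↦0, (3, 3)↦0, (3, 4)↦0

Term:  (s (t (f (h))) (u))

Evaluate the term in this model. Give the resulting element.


value = 2

  h = 1
  (f (h)) = f(1,) = 4
  (t (f (h))) = t(4,) = 1
  u = 1
  (s (t (f (h))) (u)) = s(1, 1) = 2


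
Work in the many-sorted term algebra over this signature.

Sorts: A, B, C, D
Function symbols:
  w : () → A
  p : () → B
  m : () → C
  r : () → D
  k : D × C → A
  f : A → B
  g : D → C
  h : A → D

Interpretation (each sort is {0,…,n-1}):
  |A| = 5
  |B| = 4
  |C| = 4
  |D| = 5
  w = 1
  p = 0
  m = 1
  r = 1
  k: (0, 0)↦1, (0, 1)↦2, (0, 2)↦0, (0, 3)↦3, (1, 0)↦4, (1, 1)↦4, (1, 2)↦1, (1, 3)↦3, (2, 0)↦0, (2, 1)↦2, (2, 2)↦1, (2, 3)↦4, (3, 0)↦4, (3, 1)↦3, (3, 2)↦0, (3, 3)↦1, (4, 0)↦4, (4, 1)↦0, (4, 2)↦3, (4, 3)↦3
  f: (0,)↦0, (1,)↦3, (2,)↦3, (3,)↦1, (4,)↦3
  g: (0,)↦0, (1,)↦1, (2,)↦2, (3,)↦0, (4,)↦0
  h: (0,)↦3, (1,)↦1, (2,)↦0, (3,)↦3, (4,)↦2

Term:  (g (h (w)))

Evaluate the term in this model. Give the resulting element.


  w = 1
  (h (w)) = h(1,) = 1
  (g (h (w))) = g(1,) = 1

value = 1


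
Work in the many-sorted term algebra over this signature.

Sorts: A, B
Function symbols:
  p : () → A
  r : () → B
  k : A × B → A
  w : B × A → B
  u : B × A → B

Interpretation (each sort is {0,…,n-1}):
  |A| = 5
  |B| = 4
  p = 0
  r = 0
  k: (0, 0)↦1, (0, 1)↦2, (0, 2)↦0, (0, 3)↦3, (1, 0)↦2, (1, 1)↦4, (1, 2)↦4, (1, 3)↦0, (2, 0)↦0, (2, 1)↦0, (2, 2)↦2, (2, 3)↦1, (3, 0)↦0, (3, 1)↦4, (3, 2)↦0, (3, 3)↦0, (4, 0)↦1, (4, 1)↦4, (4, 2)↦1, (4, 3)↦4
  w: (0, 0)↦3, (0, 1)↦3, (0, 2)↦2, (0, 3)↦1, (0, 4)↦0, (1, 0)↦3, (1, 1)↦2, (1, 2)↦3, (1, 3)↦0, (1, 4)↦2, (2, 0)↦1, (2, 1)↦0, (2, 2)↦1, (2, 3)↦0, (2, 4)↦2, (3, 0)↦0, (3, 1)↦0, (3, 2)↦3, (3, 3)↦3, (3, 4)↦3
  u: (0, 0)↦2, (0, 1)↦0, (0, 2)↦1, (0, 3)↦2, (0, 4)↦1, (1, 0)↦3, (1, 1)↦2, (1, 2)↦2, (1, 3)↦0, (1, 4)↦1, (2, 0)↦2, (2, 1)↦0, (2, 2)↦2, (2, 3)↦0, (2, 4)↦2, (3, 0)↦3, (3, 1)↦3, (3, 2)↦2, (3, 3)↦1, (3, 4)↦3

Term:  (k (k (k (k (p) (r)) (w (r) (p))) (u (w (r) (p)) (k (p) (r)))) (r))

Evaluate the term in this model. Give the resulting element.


  p = 0
  r = 0
  (k (p) (r)) = k(0, 0) = 1
  r = 0
  p = 0
  (w (r) (p)) = w(0, 0) = 3
  (k (k (p) (r)) (w (r) (p))) = k(1, 3) = 0
  r = 0
  p = 0
  (w (r) (p)) = w(0, 0) = 3
  p = 0
  r = 0
  (k (p) (r)) = k(0, 0) = 1
  (u (w (r) (p)) (k (p) (r))) = u(3, 1) = 3
  (k (k (k (p) (r)) (w (r) (p))) (u (w (r) (p)) (k (p) (r)))) = k(0, 3) = 3
  r = 0
  (k (k (k (k (p) (r)) (w (r) (p))) (u (w (r) (p)) (k (p) (r)))) (r)) = k(3, 0) = 0

value = 0


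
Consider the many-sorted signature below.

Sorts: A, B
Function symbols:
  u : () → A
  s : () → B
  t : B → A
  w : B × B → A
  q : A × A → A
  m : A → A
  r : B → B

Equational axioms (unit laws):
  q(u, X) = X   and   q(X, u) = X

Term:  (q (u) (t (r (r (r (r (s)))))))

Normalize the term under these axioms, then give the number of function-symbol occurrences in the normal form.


size = 6

1. (q (u) (t (r (r (r (r (s)))))))  →  (t (r (r (r (r (s))))))
normal form: (t (r (r (r (r (s))))))


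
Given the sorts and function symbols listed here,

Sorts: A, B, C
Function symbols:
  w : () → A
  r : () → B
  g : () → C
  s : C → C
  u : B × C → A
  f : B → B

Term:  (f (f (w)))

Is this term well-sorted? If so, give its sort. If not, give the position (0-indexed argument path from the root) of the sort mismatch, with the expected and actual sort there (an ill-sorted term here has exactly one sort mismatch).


ill-sorted at position [0, 0]: expected B, got A

    (w) : A
  (f (w)) : ✗ arg 0 at [0, 0] has sort A, expected B


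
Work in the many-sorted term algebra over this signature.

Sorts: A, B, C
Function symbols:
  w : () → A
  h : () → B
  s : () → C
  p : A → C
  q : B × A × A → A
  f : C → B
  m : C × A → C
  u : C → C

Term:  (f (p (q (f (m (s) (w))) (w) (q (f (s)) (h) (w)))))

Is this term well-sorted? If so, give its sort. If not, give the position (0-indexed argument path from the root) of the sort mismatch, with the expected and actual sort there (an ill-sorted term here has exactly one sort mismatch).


ill-sorted at position [0, 0, 2, 1]: expected A, got B

          (s) : C
          (w) : A
        (m (s) (w)) : C
      (f (m (s) (w))) : B
      (w) : A
          (s) : C
        (f (s)) : B
        (h) : B
        (w) : A
      (q (f (s)) (h) (w)) : ✗ arg 1 at [0, 0, 2, 1] has sort B, expected A


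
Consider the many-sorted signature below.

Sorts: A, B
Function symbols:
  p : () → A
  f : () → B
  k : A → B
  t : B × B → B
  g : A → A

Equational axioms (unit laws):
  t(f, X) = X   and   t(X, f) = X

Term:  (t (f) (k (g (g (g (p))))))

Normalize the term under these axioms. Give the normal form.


1. (t (f) (k (g (g (g (p))))))  →  (k (g (g (g (p)))))

normal form = (k (g (g (g (p)))))


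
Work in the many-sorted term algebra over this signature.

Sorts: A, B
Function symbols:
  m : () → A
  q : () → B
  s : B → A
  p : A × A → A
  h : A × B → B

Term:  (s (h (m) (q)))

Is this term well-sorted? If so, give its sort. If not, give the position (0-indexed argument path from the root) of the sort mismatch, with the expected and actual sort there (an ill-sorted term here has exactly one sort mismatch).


    (m) : A
    (q) : B
  (h (m) (q)) : B
(s (h (m) (q))) : A

well-sorted; sort = A


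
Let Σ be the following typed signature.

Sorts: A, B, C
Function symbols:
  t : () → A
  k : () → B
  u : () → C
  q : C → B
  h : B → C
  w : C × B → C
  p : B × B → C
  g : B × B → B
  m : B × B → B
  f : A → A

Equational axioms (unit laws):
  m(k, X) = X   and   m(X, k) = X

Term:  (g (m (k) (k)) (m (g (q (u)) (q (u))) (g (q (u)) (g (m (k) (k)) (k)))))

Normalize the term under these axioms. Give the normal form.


1. (g (m (k) (k)) (m (g (q (u)) (q (u))) (g (q (u)) (g (m (k) (k)) (k)))))  →  (g (k) (m (g (q (u)) (q (u))) (g (q (u)) (g (m (k) (k)) (k)))))
2. (g (k) (m (g (q (u)) (q (u))) (g (q (u)) (g (m (k) (k)) (k)))))  →  (g (k) (m (g (q (u)) (q (u))) (g (q (u)) (g (k) (k)))))

normal form = (g (k) (m (g (q (u)) (q (u))) (g (q (u)) (g (k) (k)))))


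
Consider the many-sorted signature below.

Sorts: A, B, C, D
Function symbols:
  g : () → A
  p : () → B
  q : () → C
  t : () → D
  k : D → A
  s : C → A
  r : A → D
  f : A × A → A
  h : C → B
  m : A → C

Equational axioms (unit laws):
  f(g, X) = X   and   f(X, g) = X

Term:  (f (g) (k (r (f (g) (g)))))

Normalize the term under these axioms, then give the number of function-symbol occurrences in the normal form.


size = 3

1. (f (g) (k (r (f (g) (g)))))  →  (k (r (f (g) (g))))
2. (k (r (f (g) (g))))  →  (k (r (g)))
normal form: (k (r (g)))


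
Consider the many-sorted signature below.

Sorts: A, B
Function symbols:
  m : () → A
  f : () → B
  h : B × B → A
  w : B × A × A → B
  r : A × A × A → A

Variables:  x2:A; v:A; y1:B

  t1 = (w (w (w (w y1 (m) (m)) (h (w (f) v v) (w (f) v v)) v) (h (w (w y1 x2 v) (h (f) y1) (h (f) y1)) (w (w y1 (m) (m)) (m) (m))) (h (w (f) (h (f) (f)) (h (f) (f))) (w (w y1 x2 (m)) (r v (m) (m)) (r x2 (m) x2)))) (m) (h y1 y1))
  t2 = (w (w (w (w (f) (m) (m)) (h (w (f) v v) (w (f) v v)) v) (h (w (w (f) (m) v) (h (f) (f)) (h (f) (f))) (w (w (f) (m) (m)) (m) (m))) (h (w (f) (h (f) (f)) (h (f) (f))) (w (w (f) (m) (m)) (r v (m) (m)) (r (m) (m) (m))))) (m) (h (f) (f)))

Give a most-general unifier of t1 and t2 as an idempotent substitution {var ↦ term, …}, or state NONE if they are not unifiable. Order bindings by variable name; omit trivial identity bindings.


{x2 ↦ (m), y1 ↦ (f)}


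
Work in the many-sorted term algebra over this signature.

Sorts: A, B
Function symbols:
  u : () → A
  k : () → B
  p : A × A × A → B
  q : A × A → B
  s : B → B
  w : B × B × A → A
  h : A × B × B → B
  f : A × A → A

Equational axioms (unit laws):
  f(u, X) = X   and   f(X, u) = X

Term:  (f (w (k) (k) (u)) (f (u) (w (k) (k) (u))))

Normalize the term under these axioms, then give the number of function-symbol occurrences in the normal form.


1. (f (w (k) (k) (u)) (f (u) (w (k) (k) (u))))  →  (f (w (k) (k) (u)) (w (k) (k) (u)))
normal form: (f (w (k) (k) (u)) (w (k) (k) (u)))

size = 9


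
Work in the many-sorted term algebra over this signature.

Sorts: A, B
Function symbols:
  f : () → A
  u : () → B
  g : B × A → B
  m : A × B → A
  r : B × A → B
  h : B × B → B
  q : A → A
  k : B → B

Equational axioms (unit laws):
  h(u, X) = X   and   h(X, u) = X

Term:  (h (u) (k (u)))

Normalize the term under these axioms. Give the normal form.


normal form = (k (u))

1. (h (u) (k (u)))  →  (k (u))


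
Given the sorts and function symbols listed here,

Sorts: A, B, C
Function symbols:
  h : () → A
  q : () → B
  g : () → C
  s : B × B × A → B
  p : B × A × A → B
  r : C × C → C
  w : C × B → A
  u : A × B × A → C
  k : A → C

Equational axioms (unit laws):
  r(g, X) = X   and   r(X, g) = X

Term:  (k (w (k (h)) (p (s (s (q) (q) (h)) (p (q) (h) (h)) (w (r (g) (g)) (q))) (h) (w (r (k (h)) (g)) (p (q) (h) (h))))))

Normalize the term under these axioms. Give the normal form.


1. (k (w (k (h)) (p (s (s (q) (q) (h)) (p (q) (h) (h)) (w (r (g) (g)) (q))) (h) (w (r (k (h)) (g)) (p (q) (h) (h))))))  →  (k (w (k (h)) (p (s (s (q) (q) (h)) (p (q) (h) (h)) (w (g) (q))) (h) (w (r (k (h)) (g)) (p (q) (h) (h))))))
2. (k (w (k (h)) (p (s (s (q) (q) (h)) (p (q) (h) (h)) (w (g) (q))) (h) (w (r (k (h)) (g)) (p (q) (h) (h))))))  →  (k (w (k (h)) (p (s (s (q) (q) (h)) (p (q) (h) (h)) (w (g) (q))) (h) (w (k (h)) (p (q) (h) (h))))))

normal form = (k (w (k (h)) (p (s (s (q) (q) (h)) (p (q) (h) (h)) (w (g) (q))) (h) (w (k (h)) (p (q) (h) (h))))))


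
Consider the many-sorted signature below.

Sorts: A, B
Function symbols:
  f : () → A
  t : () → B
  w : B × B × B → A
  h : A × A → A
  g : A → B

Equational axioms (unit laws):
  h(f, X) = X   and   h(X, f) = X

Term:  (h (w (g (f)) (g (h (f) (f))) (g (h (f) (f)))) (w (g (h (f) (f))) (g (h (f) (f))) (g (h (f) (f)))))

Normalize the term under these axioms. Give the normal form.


1. (h (w (g (f)) (g (h (f) (f))) (g (h (f) (f)))) (w (g (h (f) (f))) (g (h (f) (f))) (g (h (f) (f)))))  →  (h (w (g (f)) (g (f)) (g (h (f) (f)))) (w (g (h (f) (f))) (g (h (f) (f))) (g (h (f) (f)))))
2. (h (w (g (f)) (g (f)) (g (h (f) (f)))) (w (g (h (f) (f))) (g (h (f) (f))) (g (h (f) (f)))))  →  (h (w (g (f)) (g (f)) (g (f))) (w (g (h (f) (f))) (g (h (f) (f))) (g (h (f) (f)))))
3. (h (w (g (f)) (g (f)) (g (f))) (w (g (h (f) (f))) (g (h (f) (f))) (g (h (f) (f)))))  →  (h (w (g (f)) (g (f)) (g (f))) (w (g (f)) (g (h (f) (f))) (g (h (f) (f)))))
4. (h (w (g (f)) (g (f)) (g (f))) (w (g (f)) (g (h (f) (f))) (g (h (f) (f)))))  →  (h (w (g (f)) (g (f)) (g (f))) (w (g (f)) (g (f)) (g (h (f) (f)))))
5. (h (w (g (f)) (g (f)) (g (f))) (w (g (f)) (g (f)) (g (h (f) (f)))))  →  (h (w (g (f)) (g (f)) (g (f))) (w (g (f)) (g (f)) (g (f))))

normal form = (h (w (g (f)) (g (f)) (g (f))) (w (g (f)) (g (f)) (g (f))))


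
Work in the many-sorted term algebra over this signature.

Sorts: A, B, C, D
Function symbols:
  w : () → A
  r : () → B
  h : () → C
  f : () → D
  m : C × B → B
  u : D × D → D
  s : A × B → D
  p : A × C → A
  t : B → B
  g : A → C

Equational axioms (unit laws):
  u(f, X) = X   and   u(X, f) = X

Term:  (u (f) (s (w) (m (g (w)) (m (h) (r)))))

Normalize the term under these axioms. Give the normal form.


normal form = (s (w) (m (g (w)) (m (h) (r))))

1. (u (f) (s (w) (m (g (w)) (m (h) (r)))))  →  (s (w) (m (g (w)) (m (h) (r))))


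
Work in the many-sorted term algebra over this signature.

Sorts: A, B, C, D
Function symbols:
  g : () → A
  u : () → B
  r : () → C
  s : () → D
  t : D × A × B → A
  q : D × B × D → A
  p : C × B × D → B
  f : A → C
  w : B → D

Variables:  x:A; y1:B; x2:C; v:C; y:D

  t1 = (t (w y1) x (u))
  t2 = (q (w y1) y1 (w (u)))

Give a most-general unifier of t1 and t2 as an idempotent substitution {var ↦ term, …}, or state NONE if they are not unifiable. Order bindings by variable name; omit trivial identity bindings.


head clash or occurs-check failure — not unifiable

NONE (not unifiable)


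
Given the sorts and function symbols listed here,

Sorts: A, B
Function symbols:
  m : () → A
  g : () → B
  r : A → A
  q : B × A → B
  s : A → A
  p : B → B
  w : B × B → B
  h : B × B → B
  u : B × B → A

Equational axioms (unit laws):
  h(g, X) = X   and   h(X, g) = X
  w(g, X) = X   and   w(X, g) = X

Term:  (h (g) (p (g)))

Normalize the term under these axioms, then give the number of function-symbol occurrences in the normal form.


1. (h (g) (p (g)))  →  (p (g))
normal form: (p (g))

size = 2


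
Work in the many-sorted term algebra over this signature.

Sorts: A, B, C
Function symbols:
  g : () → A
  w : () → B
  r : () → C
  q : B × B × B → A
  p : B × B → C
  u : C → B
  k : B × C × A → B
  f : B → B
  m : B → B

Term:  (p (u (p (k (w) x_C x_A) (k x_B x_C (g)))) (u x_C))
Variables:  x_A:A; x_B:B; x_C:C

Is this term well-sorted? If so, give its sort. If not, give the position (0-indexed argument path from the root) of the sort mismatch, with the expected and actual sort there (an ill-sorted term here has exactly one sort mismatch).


well-sorted; sort = C

        (w) : B
        x_C : C
        x_A : A
      (k (w) x_C x_A) : B
        x_B : B
        x_C : C
        (g) : A
      (k x_B x_C (g)) : B
    (p (k (w) x_C x_A) (k x_B x_C (g))) : C
  (u (p (k (w) x_C x_A) (k x_B x_C (g)))) : B
    x_C : C
  (u x_C) : B
(p (u (p (k (w) x_C x_A) (k x_B x_C (g)))) (u x_C)) : C


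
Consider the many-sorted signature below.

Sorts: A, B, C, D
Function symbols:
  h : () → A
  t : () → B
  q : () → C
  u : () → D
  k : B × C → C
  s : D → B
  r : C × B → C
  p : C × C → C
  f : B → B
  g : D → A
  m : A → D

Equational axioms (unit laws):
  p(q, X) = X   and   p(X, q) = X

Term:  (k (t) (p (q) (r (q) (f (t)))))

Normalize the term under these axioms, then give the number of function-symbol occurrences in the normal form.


1. (k (t) (p (q) (r (q) (f (t)))))  →  (k (t) (r (q) (f (t))))
normal form: (k (t) (r (q) (f (t))))

size = 6


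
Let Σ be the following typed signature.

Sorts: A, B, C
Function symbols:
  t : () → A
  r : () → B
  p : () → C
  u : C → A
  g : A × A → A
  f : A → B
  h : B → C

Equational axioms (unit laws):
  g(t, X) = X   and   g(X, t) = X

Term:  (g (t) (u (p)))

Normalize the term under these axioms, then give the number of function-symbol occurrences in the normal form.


size = 2

1. (g (t) (u (p)))  →  (u (p))
normal form: (u (p))


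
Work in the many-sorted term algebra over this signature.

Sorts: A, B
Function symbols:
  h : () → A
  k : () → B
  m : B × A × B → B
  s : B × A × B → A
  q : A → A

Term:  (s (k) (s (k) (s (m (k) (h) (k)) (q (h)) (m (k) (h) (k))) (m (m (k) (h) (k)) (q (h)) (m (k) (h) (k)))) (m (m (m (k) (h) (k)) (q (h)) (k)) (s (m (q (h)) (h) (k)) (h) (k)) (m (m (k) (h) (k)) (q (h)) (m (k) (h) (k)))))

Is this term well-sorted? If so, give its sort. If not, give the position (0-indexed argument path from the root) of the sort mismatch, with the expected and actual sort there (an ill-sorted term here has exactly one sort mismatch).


  (k) : B
    (k) : B
        (k) : B
        (h) : A
        (k) : B
      (m (k) (h) (k)) : B
        (h) : A
      (q (h)) : A
        (k) : B
        (h) : A
        (k) : B
      (m (k) (h) (k)) : B
    (s (m (k) (h) (k)) (q (h)) (m (k) (h) (k))) : A
        (k) : B
        (h) : A
        (k) : B
      (m (k) (h) (k)) : B
        (h) : A
      (q (h)) : A
        (k) : B
        (h) : A
        (k) : B
      (m (k) (h) (k)) : B
    (m (m (k) (h) (k)) (q (h)) (m (k) (h) (k))) : B
  (s (k) (s (m (k) (h) (k)) (q (h)) (m (k) (h) (k))) (m (m (k) (h) (k)) (q (h)) (m (k) (h) (k)))) : A
        (k) : B
        (h) : A
        (k) : B
      (m (k) (h) (k)) : B
        (h) : A
      (q (h)) : A
      (k) : B
    (m (m (k) (h) (k)) (q (h)) (k)) : B
          (h) : A
        (q (h)) : A
        (h) : A
        (k) : B
      (m (q (h)) (h) (k)) : ✗ arg 0 at [2, 1, 0, 0] has sort A, expected B
      (h) : A
      (k) : B
        (k) : B
        (h) : A
        (k) : B
      (m (k) (h) (k)) : B
        (h) : A
      (q (h)) : A
        (k) : B
        (h) : A
        (k) : B
      (m (k) (h) (k)) : B
    (m (m (k) (h) (k)) (q (h)) (m (k) (h) (k))) : B

ill-sorted at position [2, 1, 0, 0]: expected B, got A


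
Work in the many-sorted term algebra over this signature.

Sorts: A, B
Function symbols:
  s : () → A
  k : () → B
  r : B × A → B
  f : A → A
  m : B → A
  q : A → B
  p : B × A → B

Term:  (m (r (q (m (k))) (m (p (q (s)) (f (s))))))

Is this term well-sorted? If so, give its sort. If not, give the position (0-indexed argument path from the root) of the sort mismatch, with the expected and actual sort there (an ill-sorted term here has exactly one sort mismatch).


well-sorted; sort = A

        (k) : B
      (m (k)) : A
    (q (m (k))) : B
          (s) : A
        (q (s)) : B
          (s) : A
        (f (s)) : A
      (p (q (s)) (f (s))) : B
    (m (p (q (s)) (f (s)))) : A
  (r (q (m (k))) (m (p (q (s)) (f (s))))) : B
(m (r (q (m (k))) (m (p (q (s)) (f (s)))))) : A


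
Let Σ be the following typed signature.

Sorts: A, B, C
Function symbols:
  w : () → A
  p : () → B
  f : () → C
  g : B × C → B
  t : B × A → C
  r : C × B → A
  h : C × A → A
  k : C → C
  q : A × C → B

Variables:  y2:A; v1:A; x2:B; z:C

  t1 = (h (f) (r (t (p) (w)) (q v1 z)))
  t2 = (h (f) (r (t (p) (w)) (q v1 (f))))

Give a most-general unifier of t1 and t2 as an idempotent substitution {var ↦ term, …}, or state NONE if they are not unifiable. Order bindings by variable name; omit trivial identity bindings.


{z ↦ (f)}


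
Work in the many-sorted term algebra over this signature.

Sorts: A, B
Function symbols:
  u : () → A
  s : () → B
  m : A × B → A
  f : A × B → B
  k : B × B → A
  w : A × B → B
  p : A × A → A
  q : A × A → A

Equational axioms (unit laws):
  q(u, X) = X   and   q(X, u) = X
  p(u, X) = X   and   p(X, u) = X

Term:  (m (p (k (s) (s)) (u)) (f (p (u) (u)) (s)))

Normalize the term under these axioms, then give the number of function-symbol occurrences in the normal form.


size = 7

1. (m (p (k (s) (s)) (u)) (f (p (u) (u)) (s)))  →  (m (k (s) (s)) (f (p (u) (u)) (s)))
2. (m (k (s) (s)) (f (p (u) (u)) (s)))  →  (m (k (s) (s)) (f (u) (s)))
normal form: (m (k (s) (s)) (f (u) (s)))


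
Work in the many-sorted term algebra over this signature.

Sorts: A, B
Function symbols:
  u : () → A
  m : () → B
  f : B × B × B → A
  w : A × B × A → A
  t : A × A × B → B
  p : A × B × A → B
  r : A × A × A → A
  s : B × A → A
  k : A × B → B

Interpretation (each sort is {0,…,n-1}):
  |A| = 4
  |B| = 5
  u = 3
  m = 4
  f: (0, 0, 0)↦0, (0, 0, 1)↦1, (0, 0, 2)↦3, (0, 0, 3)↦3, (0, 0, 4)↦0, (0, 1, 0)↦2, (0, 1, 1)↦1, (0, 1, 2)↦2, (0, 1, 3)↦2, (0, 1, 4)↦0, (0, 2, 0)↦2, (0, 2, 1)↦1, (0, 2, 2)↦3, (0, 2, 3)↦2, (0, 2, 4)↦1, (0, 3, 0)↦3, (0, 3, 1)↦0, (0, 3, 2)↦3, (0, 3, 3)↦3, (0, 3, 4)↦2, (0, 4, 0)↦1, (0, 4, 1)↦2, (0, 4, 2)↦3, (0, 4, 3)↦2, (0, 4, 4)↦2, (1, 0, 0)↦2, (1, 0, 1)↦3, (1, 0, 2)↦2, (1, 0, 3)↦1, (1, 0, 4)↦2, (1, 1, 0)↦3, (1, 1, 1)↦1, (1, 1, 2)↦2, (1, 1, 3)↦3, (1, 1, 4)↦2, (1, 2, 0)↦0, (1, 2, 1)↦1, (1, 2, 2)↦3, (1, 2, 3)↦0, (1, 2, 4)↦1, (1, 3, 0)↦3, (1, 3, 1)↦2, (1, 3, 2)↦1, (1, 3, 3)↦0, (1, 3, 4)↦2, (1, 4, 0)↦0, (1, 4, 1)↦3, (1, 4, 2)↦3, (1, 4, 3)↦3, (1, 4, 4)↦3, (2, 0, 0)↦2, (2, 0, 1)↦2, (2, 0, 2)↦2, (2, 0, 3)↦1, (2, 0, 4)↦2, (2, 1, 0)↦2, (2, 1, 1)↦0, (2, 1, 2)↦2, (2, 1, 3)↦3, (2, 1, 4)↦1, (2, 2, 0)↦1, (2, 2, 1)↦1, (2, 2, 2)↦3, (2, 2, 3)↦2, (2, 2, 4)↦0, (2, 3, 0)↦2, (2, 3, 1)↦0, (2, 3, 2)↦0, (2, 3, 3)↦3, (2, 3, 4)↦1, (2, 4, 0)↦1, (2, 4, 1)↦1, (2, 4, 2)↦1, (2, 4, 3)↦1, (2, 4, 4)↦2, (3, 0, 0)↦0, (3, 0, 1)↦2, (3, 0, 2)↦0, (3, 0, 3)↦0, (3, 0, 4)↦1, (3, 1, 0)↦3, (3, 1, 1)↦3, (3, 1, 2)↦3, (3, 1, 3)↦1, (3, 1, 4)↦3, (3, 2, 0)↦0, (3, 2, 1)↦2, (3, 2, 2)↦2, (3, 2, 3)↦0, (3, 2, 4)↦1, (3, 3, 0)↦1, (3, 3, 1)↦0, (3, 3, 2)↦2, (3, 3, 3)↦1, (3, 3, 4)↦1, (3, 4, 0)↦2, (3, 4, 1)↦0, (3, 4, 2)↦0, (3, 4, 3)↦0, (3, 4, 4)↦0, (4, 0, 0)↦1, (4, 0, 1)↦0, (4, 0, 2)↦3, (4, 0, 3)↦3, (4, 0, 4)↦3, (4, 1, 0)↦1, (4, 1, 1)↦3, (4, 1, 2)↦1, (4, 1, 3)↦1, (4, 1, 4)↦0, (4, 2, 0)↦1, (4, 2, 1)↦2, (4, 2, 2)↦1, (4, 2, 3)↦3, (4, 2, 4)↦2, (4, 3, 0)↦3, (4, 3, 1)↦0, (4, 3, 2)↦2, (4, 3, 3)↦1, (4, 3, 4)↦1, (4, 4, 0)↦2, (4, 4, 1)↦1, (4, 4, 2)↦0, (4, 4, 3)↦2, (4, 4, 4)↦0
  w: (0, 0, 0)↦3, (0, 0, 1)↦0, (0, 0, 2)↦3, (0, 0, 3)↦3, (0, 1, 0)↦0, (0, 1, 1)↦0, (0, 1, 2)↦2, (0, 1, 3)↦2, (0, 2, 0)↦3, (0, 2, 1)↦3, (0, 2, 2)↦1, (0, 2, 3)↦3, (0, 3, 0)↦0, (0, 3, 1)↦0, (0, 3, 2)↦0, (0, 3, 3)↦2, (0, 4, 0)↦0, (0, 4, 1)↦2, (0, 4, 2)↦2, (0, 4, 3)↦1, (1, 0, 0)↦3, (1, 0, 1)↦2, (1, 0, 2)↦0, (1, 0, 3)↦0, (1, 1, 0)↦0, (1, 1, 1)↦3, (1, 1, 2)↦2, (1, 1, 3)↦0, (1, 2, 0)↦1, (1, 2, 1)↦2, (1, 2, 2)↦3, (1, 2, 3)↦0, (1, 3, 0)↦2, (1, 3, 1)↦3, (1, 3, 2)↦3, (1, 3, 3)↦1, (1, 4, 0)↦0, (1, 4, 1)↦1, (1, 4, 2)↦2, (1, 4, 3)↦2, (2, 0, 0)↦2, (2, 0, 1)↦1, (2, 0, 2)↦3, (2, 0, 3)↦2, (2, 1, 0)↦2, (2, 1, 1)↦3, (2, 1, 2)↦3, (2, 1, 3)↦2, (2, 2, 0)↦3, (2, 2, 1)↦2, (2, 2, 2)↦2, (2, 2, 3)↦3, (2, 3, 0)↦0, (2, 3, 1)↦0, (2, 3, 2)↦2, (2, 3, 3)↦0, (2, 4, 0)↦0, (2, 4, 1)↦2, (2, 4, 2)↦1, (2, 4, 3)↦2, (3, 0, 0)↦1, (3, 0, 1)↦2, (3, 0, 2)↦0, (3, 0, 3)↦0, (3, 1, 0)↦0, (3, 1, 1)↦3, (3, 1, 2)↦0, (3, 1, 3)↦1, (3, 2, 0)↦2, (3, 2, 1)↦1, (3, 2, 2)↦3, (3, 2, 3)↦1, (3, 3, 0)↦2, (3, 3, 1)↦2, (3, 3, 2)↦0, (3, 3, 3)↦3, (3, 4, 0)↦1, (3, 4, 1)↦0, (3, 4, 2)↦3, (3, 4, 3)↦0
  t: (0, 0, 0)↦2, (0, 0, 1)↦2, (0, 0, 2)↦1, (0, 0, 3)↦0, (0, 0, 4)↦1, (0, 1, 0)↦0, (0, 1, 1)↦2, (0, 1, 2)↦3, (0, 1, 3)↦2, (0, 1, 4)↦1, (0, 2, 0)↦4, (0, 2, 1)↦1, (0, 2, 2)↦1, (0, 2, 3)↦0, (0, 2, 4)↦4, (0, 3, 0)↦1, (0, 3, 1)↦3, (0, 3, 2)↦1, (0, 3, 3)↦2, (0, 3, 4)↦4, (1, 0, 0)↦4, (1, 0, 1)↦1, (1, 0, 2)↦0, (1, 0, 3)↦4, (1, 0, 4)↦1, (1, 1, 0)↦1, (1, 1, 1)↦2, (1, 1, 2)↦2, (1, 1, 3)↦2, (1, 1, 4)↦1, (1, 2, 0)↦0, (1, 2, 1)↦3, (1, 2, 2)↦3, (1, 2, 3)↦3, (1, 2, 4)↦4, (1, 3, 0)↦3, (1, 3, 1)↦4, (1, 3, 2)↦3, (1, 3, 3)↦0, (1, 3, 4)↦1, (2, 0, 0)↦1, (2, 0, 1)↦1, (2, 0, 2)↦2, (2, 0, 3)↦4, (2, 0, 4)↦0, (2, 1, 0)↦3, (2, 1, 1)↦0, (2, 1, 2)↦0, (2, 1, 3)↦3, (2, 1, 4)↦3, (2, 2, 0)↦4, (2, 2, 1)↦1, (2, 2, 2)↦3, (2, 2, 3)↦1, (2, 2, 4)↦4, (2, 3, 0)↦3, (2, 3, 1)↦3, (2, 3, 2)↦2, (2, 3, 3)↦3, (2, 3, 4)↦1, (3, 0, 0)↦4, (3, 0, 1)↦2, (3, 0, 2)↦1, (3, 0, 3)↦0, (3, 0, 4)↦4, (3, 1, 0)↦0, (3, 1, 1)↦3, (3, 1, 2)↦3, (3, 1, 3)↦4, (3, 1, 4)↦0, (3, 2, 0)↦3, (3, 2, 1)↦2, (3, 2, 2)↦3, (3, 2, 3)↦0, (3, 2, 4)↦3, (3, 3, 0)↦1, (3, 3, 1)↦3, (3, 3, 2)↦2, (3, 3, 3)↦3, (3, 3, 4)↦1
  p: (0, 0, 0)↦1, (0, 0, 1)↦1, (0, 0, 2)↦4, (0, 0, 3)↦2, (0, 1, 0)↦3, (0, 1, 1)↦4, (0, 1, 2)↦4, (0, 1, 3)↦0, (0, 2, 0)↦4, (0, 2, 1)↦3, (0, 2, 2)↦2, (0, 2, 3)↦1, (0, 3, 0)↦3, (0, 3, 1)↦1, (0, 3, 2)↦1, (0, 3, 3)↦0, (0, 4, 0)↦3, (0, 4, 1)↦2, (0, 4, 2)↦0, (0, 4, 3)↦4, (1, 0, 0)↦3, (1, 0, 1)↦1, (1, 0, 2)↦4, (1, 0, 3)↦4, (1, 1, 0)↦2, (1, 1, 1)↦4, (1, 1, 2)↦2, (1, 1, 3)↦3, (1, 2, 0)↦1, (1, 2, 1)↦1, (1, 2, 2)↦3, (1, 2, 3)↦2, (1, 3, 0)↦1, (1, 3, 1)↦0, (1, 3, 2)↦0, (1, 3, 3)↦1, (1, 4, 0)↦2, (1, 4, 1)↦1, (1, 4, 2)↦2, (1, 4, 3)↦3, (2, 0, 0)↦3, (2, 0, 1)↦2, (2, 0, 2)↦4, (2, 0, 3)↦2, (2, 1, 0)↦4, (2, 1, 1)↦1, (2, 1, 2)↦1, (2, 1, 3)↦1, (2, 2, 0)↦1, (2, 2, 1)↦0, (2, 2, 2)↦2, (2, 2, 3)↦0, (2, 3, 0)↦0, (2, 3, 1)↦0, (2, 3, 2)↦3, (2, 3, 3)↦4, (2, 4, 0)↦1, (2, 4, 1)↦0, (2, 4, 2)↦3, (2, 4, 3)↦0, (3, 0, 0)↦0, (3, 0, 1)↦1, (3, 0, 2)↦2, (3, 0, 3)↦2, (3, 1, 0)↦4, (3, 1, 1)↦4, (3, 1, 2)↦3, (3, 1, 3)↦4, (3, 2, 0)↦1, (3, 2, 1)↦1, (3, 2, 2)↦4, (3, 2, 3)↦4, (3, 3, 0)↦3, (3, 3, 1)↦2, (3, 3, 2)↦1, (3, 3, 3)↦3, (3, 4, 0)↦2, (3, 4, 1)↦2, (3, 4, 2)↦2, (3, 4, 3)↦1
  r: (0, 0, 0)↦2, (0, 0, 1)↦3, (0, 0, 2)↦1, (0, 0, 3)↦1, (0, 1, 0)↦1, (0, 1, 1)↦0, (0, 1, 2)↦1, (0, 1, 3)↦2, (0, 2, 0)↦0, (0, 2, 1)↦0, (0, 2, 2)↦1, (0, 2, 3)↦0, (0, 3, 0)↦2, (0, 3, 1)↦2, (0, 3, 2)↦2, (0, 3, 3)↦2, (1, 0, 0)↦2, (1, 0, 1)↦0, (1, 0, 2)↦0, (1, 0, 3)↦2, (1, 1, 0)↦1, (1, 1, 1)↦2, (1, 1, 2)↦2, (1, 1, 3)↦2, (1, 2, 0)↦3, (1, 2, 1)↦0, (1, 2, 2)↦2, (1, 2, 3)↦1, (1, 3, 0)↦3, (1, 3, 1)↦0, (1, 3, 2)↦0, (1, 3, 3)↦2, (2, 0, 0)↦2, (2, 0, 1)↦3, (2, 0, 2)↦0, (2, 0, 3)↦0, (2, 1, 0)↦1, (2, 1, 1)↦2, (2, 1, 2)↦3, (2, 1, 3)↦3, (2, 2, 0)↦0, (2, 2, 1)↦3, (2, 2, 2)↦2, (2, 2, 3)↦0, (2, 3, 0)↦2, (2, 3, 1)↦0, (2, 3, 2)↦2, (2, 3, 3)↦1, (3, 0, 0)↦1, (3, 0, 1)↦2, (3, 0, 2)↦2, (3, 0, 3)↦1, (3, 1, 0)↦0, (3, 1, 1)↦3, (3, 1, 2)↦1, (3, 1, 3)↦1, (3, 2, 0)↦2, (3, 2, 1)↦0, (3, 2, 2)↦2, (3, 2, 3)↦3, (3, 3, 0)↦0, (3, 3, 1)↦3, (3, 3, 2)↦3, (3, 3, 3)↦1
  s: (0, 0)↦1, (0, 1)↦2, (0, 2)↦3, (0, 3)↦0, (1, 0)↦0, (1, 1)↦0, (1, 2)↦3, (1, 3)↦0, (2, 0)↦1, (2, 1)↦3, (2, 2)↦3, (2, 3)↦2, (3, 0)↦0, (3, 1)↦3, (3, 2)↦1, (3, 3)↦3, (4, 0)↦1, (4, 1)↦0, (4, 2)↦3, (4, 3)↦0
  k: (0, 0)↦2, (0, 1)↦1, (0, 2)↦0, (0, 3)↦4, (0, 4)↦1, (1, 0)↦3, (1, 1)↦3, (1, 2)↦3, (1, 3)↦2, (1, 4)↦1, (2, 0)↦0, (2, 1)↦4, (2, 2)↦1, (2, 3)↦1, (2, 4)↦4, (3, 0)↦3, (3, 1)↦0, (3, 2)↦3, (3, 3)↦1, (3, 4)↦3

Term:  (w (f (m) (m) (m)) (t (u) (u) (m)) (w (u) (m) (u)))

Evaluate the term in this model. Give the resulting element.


value = 0

  m = 4
  m = 4
  m = 4
  (f (m) (m) (m)) = f(4, 4, 4) = 0
  u = 3
  u = 3
  m = 4
  (t (u) (u) (m)) = t(3, 3, 4) = 1
  u = 3
  m = 4
  u = 3
  (w (u) (m) (u)) = w(3, 4, 3) = 0
  (w (f (m) (m) (m)) (t (u) (u) (m)) (w (u) (m) (u))) = w(0, 1, 0) = 0


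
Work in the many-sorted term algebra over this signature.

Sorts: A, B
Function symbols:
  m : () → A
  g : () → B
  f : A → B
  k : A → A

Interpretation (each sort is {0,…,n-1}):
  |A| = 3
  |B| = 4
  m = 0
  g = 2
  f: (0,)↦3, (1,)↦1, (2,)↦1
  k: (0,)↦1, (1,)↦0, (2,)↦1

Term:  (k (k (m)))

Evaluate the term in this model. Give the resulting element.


  m = 0
  (k (m)) = k(0,) = 1
  (k (k (m))) = k(1,) = 0

value = 0


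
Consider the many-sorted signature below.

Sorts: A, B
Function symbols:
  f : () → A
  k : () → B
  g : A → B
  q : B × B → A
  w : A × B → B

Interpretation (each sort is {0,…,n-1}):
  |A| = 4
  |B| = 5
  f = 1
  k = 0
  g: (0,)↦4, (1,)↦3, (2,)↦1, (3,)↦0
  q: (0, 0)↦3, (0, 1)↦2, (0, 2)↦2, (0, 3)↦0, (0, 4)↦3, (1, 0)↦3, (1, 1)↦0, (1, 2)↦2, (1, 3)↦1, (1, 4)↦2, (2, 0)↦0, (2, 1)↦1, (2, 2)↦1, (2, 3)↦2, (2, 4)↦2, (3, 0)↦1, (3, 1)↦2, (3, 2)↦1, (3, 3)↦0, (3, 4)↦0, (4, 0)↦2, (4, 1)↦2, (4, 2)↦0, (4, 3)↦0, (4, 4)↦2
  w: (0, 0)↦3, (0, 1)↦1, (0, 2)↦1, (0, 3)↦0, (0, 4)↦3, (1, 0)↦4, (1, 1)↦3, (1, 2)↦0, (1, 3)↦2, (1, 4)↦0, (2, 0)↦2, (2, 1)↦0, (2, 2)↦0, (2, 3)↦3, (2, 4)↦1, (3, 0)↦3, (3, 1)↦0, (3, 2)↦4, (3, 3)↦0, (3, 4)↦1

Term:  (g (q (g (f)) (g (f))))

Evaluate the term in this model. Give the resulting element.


  f = 1
  (g (f)) = g(1,) = 3
  f = 1
  (g (f)) = g(1,) = 3
  (q (g (f)) (g (f))) = q(3, 3) = 0
  (g (q (g (f)) (g (f)))) = g(0,) = 4

value = 4


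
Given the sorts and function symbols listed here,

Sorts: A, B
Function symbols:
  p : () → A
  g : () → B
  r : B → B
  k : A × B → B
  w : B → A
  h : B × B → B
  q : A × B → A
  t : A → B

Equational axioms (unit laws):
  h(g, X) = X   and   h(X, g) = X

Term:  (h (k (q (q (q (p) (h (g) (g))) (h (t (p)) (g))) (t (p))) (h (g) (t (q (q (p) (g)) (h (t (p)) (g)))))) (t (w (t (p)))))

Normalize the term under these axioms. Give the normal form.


1. (h (k (q (q (q (p) (h (g) (g))) (h (t (p)) (g))) (t (p))) (h (g) (t (q (q (p) (g)) (h (t (p)) (g)))))) (t (w (t (p)))))  →  (h (k (q (q (q (p) (g)) (h (t (p)) (g))) (t (p))) (h (g) (t (q (q (p) (g)) (h (t (p)) (g)))))) (t (w (t (p)))))
2. (h (k (q (q (q (p) (g)) (h (t (p)) (g))) (t (p))) (h (g) (t (q (q (p) (g)) (h (t (p)) (g)))))) (t (w (t (p)))))  →  (h (k (q (q (q (p) (g)) (t (p))) (t (p))) (h (g) (t (q (q (p) (g)) (h (t (p)) (g)))))) (t (w (t (p)))))
3. (h (k (q (q (q (p) (g)) (t (p))) (t (p))) (h (g) (t (q (q (p) (g)) (h (t (p)) (g)))))) (t (w (t (p)))))  →  (h (k (q (q (q (p) (g)) (t (p))) (t (p))) (t (q (q (p) (g)) (h (t (p)) (g))))) (t (w (t (p)))))
4. (h (k (q (q (q (p) (g)) (t (p))) (t (p))) (t (q (q (p) (g)) (h (t (p)) (g))))) (t (w (t (p)))))  →  (h (k (q (q (q (p) (g)) (t (p))) (t (p))) (t (q (q (p) (g)) (t (p))))) (t (w (t (p)))))

normal form = (h (k (q (q (q (p) (g)) (t (p))) (t (p))) (t (q (q (p) (g)) (t (p))))) (t (w (t (p)))))


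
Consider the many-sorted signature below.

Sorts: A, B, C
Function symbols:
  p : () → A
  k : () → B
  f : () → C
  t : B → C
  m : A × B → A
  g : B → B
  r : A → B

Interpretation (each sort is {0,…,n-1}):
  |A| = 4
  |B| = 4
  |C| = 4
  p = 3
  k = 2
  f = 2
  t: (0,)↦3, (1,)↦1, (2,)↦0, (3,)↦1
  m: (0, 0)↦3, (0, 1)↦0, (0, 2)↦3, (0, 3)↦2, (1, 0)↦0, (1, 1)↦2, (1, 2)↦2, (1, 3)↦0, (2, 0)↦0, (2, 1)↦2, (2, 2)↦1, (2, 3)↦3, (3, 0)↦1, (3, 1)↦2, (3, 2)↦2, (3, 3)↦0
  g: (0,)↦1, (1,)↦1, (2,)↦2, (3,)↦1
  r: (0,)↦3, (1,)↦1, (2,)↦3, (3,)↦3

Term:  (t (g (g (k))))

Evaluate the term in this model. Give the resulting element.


value = 0

  k = 2
  (g (k)) = g(2,) = 2
  (g (g (k))) = g(2,) = 2
  (t (g (g (k)))) = t(2,) = 0
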